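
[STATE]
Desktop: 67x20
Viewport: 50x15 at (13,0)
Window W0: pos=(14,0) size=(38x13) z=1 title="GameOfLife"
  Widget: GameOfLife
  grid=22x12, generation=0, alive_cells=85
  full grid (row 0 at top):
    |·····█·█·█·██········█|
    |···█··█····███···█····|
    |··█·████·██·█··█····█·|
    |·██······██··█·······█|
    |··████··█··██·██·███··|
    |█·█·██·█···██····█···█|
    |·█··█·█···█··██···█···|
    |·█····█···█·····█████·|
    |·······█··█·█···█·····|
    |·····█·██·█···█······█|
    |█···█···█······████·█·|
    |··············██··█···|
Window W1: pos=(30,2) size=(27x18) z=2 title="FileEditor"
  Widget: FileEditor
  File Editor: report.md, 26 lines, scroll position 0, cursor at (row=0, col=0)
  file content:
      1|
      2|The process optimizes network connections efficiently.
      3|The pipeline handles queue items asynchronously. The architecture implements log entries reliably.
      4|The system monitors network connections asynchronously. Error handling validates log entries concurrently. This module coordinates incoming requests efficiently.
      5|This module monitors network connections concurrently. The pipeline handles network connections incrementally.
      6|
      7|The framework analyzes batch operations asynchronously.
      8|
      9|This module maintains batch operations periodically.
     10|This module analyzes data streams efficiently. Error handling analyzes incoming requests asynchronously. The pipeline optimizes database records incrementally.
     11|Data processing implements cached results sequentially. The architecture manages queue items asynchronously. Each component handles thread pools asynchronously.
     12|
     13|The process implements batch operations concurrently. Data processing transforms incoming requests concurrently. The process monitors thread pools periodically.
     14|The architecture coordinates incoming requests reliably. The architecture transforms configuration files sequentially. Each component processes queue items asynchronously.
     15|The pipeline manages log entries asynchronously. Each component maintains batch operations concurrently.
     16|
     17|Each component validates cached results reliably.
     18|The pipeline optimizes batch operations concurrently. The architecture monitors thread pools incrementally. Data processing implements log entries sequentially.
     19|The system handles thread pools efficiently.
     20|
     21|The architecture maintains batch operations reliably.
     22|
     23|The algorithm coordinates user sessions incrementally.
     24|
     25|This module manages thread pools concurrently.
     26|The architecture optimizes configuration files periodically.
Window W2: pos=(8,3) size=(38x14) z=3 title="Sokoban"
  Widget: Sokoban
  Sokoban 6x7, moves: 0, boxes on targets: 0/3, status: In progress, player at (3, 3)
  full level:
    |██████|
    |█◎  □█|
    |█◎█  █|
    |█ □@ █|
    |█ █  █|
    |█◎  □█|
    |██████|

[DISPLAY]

 ┏━━━━━━━━━━━━━━━━━━━━━━━━━━━━━━━━━━━━┓           
 ┃ GameOfLife                         ┃           
 ┠───────────────┏━━━━━━━━━━━━━━━━━━━━━━━━━┓      
━━━━━━━━━━━━━━━━━━━━━━━━━━━━━━━━┓          ┃      
oban                            ┃──────────┨      
────────────────────────────────┨         ▲┃      
██                              ┃imizes ne█┃      
□█                              ┃ndles que░┃      
 █                              ┃tors netw░┃      
 █                              ┃itors net░┃      
 █                              ┃         ░┃      
□█                              ┃nalyzes b░┃      
██                              ┃         ░┃      
s: 0  0/3                       ┃ntains ba░┃      
                                ┃lyzes dat░┃      


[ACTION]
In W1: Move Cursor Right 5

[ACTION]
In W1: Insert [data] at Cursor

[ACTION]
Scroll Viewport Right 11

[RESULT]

━━━━━━━━━━━━━━━━━━━━━━━━━━━━━━━━━━┓               
ameOfLife                         ┃               
─────────────┏━━━━━━━━━━━━━━━━━━━━━━━━━┓          
━━━━━━━━━━━━━━━━━━━━━━━━━━━━┓          ┃          
                            ┃──────────┨          
────────────────────────────┨         ▲┃          
                            ┃imizes ne█┃          
                            ┃ndles que░┃          
                            ┃tors netw░┃          
                            ┃itors net░┃          
                            ┃         ░┃          
                            ┃nalyzes b░┃          
                            ┃         ░┃          
  0/3                       ┃ntains ba░┃          
                            ┃lyzes dat░┃          


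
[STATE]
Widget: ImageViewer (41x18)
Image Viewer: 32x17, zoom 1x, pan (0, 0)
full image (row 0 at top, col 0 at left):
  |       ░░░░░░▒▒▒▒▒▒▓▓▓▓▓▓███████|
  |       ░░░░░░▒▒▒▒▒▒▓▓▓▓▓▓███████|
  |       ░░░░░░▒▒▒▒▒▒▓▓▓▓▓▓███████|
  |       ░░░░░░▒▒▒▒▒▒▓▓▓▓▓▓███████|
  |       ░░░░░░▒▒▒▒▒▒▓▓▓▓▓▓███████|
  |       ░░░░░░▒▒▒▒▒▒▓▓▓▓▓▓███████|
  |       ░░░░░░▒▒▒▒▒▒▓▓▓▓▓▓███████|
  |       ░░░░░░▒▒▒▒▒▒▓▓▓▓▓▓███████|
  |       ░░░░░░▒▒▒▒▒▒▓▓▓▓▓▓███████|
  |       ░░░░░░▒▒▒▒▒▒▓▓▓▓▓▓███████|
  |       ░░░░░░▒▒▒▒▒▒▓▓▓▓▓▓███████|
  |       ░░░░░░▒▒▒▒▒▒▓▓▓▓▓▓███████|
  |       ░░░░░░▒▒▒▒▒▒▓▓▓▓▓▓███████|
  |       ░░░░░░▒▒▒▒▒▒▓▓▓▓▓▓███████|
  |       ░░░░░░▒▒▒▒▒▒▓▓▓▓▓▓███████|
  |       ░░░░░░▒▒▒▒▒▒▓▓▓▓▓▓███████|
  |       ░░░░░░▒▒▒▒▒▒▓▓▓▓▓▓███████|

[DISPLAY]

       ░░░░░░▒▒▒▒▒▒▓▓▓▓▓▓███████         
       ░░░░░░▒▒▒▒▒▒▓▓▓▓▓▓███████         
       ░░░░░░▒▒▒▒▒▒▓▓▓▓▓▓███████         
       ░░░░░░▒▒▒▒▒▒▓▓▓▓▓▓███████         
       ░░░░░░▒▒▒▒▒▒▓▓▓▓▓▓███████         
       ░░░░░░▒▒▒▒▒▒▓▓▓▓▓▓███████         
       ░░░░░░▒▒▒▒▒▒▓▓▓▓▓▓███████         
       ░░░░░░▒▒▒▒▒▒▓▓▓▓▓▓███████         
       ░░░░░░▒▒▒▒▒▒▓▓▓▓▓▓███████         
       ░░░░░░▒▒▒▒▒▒▓▓▓▓▓▓███████         
       ░░░░░░▒▒▒▒▒▒▓▓▓▓▓▓███████         
       ░░░░░░▒▒▒▒▒▒▓▓▓▓▓▓███████         
       ░░░░░░▒▒▒▒▒▒▓▓▓▓▓▓███████         
       ░░░░░░▒▒▒▒▒▒▓▓▓▓▓▓███████         
       ░░░░░░▒▒▒▒▒▒▓▓▓▓▓▓███████         
       ░░░░░░▒▒▒▒▒▒▓▓▓▓▓▓███████         
       ░░░░░░▒▒▒▒▒▒▓▓▓▓▓▓███████         
                                         


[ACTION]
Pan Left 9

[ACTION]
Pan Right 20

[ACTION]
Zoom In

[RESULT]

░░░░░░▒▒▒▒▒▒▒▒▒▒▒▒▓▓▓▓▓▓▓▓▓▓▓▓███████████
░░░░░░▒▒▒▒▒▒▒▒▒▒▒▒▓▓▓▓▓▓▓▓▓▓▓▓███████████
░░░░░░▒▒▒▒▒▒▒▒▒▒▒▒▓▓▓▓▓▓▓▓▓▓▓▓███████████
░░░░░░▒▒▒▒▒▒▒▒▒▒▒▒▓▓▓▓▓▓▓▓▓▓▓▓███████████
░░░░░░▒▒▒▒▒▒▒▒▒▒▒▒▓▓▓▓▓▓▓▓▓▓▓▓███████████
░░░░░░▒▒▒▒▒▒▒▒▒▒▒▒▓▓▓▓▓▓▓▓▓▓▓▓███████████
░░░░░░▒▒▒▒▒▒▒▒▒▒▒▒▓▓▓▓▓▓▓▓▓▓▓▓███████████
░░░░░░▒▒▒▒▒▒▒▒▒▒▒▒▓▓▓▓▓▓▓▓▓▓▓▓███████████
░░░░░░▒▒▒▒▒▒▒▒▒▒▒▒▓▓▓▓▓▓▓▓▓▓▓▓███████████
░░░░░░▒▒▒▒▒▒▒▒▒▒▒▒▓▓▓▓▓▓▓▓▓▓▓▓███████████
░░░░░░▒▒▒▒▒▒▒▒▒▒▒▒▓▓▓▓▓▓▓▓▓▓▓▓███████████
░░░░░░▒▒▒▒▒▒▒▒▒▒▒▒▓▓▓▓▓▓▓▓▓▓▓▓███████████
░░░░░░▒▒▒▒▒▒▒▒▒▒▒▒▓▓▓▓▓▓▓▓▓▓▓▓███████████
░░░░░░▒▒▒▒▒▒▒▒▒▒▒▒▓▓▓▓▓▓▓▓▓▓▓▓███████████
░░░░░░▒▒▒▒▒▒▒▒▒▒▒▒▓▓▓▓▓▓▓▓▓▓▓▓███████████
░░░░░░▒▒▒▒▒▒▒▒▒▒▒▒▓▓▓▓▓▓▓▓▓▓▓▓███████████
░░░░░░▒▒▒▒▒▒▒▒▒▒▒▒▓▓▓▓▓▓▓▓▓▓▓▓███████████
░░░░░░▒▒▒▒▒▒▒▒▒▒▒▒▓▓▓▓▓▓▓▓▓▓▓▓███████████


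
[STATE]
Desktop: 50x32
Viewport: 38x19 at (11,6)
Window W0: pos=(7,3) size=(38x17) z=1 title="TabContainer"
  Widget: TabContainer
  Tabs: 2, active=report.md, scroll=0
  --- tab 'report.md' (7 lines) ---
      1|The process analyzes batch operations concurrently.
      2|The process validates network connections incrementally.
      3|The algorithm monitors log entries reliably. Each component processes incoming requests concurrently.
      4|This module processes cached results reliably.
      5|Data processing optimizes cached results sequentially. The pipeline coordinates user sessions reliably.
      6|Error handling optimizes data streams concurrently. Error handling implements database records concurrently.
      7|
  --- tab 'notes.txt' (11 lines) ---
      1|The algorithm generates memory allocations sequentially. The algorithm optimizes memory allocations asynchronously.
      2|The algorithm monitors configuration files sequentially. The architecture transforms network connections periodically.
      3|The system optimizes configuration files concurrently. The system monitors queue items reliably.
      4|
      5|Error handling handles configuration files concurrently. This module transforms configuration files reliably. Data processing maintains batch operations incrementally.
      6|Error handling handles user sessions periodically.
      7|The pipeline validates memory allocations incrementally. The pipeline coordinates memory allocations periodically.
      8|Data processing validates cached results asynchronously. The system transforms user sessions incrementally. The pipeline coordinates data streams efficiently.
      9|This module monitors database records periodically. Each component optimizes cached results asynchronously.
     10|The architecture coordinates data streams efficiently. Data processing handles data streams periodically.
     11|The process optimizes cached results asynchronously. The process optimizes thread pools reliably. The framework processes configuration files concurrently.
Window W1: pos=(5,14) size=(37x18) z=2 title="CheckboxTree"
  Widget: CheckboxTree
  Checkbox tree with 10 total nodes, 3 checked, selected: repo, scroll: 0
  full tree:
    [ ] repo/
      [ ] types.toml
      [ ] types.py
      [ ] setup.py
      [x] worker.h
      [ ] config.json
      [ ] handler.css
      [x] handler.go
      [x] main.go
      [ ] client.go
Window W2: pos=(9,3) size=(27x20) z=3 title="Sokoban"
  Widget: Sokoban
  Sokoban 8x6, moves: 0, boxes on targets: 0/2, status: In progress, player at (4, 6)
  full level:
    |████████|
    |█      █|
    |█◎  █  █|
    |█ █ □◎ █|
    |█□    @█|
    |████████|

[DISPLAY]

███████                 ┃        ┃    
      █                 ┃────────┃    
◎  █  █                 ┃peration┃    
 █ □◎ █                 ┃k connec┃    
□    @█                 ┃ntries r┃    
███████                 ┃ results┃    
oves: 0  0/2            ┃ched res┃    
                        ┃a stream┃    
                        ┃━━━━━┓  ┃    
                        ┃     ┃  ┃    
                        ┃─────┨  ┃    
                        ┃     ┃  ┃    
                        ┃     ┃  ┃    
                        ┃     ┃━━┛    
                        ┃     ┃       
                        ┃     ┃       
━━━━━━━━━━━━━━━━━━━━━━━━┛     ┃       
] handler.css                 ┃       
] handler.go                  ┃       


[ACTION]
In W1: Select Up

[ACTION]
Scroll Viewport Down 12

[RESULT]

                        ┃a stream┃    
                        ┃━━━━━┓  ┃    
                        ┃     ┃  ┃    
                        ┃─────┨  ┃    
                        ┃     ┃  ┃    
                        ┃     ┃  ┃    
                        ┃     ┃━━┛    
                        ┃     ┃       
                        ┃     ┃       
━━━━━━━━━━━━━━━━━━━━━━━━┛     ┃       
] handler.css                 ┃       
] handler.go                  ┃       
] main.go                     ┃       
] client.go                   ┃       
                              ┃       
                              ┃       
                              ┃       
                              ┃       
━━━━━━━━━━━━━━━━━━━━━━━━━━━━━━┛       


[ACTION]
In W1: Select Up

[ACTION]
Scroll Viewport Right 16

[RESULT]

                       ┃a stream┃     
                       ┃━━━━━┓  ┃     
                       ┃     ┃  ┃     
                       ┃─────┨  ┃     
                       ┃     ┃  ┃     
                       ┃     ┃  ┃     
                       ┃     ┃━━┛     
                       ┃     ┃        
                       ┃     ┃        
━━━━━━━━━━━━━━━━━━━━━━━┛     ┃        
 handler.css                 ┃        
 handler.go                  ┃        
 main.go                     ┃        
 client.go                   ┃        
                             ┃        
                             ┃        
                             ┃        
                             ┃        
━━━━━━━━━━━━━━━━━━━━━━━━━━━━━┛        


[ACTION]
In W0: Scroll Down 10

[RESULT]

                       ┃        ┃     
                       ┃━━━━━┓  ┃     
                       ┃     ┃  ┃     
                       ┃─────┨  ┃     
                       ┃     ┃  ┃     
                       ┃     ┃  ┃     
                       ┃     ┃━━┛     
                       ┃     ┃        
                       ┃     ┃        
━━━━━━━━━━━━━━━━━━━━━━━┛     ┃        
 handler.css                 ┃        
 handler.go                  ┃        
 main.go                     ┃        
 client.go                   ┃        
                             ┃        
                             ┃        
                             ┃        
                             ┃        
━━━━━━━━━━━━━━━━━━━━━━━━━━━━━┛        


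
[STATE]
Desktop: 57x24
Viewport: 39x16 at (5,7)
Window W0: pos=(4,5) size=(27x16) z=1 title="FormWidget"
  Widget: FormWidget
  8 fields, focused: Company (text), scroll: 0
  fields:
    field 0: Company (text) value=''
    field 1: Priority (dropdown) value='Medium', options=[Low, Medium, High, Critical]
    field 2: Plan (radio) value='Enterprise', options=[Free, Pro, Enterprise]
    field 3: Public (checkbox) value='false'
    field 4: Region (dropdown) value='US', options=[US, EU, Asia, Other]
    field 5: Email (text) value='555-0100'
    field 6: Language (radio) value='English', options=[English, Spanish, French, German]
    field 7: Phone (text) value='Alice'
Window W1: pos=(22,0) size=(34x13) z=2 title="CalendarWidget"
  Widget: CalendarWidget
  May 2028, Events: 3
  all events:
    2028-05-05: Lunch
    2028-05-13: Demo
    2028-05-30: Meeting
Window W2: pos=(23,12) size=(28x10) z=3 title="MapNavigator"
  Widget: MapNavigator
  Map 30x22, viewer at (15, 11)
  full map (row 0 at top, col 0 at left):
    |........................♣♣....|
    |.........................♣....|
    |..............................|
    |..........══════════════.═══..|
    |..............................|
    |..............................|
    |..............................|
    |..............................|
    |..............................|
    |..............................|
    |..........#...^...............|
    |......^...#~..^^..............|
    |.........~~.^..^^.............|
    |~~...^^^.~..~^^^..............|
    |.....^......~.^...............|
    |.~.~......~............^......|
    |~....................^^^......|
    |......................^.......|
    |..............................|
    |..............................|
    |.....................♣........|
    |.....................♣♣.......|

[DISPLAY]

─────────────────┃15 16 17 18 19 20 21 
> Company:    [  ┃22 23 24 25 26 27 28 
  Priority:   [Me┃29 30* 31            
  Plan:       ( )┃                     
  Public:     [ ]┃                     
  Region:     [US┗┏━━━━━━━━━━━━━━━━━━━━
  Email:      [555┃ MapNavigator       
  Language:   (●) ┠────────────────────
  Phone:      [Ali┃....................
                  ┃....................
                  ┃........#...^.......
                  ┃....^...#~..^@......
                  ┃.......~~.^..^^.....
━━━━━━━━━━━━━━━━━━┃...^^^.~..~^^^......
                  ┗━━━━━━━━━━━━━━━━━━━━
                                       


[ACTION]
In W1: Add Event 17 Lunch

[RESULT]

─────────────────┃15 16 17* 18 19 20 21
> Company:    [  ┃22 23 24 25 26 27 28 
  Priority:   [Me┃29 30* 31            
  Plan:       ( )┃                     
  Public:     [ ]┃                     
  Region:     [US┗┏━━━━━━━━━━━━━━━━━━━━
  Email:      [555┃ MapNavigator       
  Language:   (●) ┠────────────────────
  Phone:      [Ali┃....................
                  ┃....................
                  ┃........#...^.......
                  ┃....^...#~..^@......
                  ┃.......~~.^..^^.....
━━━━━━━━━━━━━━━━━━┃...^^^.~..~^^^......
                  ┗━━━━━━━━━━━━━━━━━━━━
                                       


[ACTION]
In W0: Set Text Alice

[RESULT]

─────────────────┃15 16 17* 18 19 20 21
> Company:    [Al┃22 23 24 25 26 27 28 
  Priority:   [Me┃29 30* 31            
  Plan:       ( )┃                     
  Public:     [ ]┃                     
  Region:     [US┗┏━━━━━━━━━━━━━━━━━━━━
  Email:      [555┃ MapNavigator       
  Language:   (●) ┠────────────────────
  Phone:      [Ali┃....................
                  ┃....................
                  ┃........#...^.......
                  ┃....^...#~..^@......
                  ┃.......~~.^..^^.....
━━━━━━━━━━━━━━━━━━┃...^^^.~..~^^^......
                  ┗━━━━━━━━━━━━━━━━━━━━
                                       


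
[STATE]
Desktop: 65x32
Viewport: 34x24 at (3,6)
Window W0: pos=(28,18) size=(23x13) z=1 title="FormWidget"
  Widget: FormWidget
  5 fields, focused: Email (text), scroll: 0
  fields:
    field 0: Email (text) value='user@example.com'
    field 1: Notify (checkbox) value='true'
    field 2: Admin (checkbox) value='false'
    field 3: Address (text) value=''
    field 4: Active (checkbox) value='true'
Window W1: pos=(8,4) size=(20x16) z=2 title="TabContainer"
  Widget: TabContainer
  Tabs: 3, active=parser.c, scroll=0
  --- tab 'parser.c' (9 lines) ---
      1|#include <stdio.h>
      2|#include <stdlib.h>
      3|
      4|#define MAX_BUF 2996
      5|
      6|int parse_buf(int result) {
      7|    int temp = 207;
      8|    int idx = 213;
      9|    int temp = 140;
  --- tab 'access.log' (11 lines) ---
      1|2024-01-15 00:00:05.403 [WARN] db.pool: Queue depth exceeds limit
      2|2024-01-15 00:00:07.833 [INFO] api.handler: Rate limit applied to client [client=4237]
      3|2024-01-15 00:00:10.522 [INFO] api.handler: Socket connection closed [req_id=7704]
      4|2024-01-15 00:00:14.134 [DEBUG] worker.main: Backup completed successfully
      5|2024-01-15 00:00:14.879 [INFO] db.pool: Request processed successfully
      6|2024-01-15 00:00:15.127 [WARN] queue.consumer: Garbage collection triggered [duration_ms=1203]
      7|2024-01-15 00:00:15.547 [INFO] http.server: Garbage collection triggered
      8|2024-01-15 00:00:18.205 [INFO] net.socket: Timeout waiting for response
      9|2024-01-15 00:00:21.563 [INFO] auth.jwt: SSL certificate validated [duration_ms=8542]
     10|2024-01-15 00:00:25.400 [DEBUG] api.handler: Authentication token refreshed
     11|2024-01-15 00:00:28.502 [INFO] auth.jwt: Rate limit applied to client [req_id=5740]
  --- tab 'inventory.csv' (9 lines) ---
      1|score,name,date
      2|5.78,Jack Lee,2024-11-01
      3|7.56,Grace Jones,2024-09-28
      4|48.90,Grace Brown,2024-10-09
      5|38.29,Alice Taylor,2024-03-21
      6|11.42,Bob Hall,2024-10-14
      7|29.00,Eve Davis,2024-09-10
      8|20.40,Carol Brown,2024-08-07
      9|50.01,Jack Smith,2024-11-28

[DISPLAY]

     ┠──────────────────┨         
     ┃[parser.c]│ access┃         
     ┃──────────────────┃         
     ┃#include <stdio.h>┃         
     ┃#include <stdlib.h┃         
     ┃                  ┃         
     ┃#define MAX_BUF 29┃         
     ┃                  ┃         
     ┃int parse_buf(int ┃         
     ┃    int temp = 207┃         
     ┃    int idx = 213;┃         
     ┃    int temp = 140┃         
     ┃                  ┃┏━━━━━━━━
     ┗━━━━━━━━━━━━━━━━━━┛┃ FormWid
                         ┠────────
                         ┃> Email:
                         ┃  Notify
                         ┃  Admin:
                         ┃  Addres
                         ┃  Active
                         ┃        
                         ┃        
                         ┃        
                         ┃        


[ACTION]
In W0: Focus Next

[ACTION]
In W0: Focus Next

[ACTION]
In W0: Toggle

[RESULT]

     ┠──────────────────┨         
     ┃[parser.c]│ access┃         
     ┃──────────────────┃         
     ┃#include <stdio.h>┃         
     ┃#include <stdlib.h┃         
     ┃                  ┃         
     ┃#define MAX_BUF 29┃         
     ┃                  ┃         
     ┃int parse_buf(int ┃         
     ┃    int temp = 207┃         
     ┃    int idx = 213;┃         
     ┃    int temp = 140┃         
     ┃                  ┃┏━━━━━━━━
     ┗━━━━━━━━━━━━━━━━━━┛┃ FormWid
                         ┠────────
                         ┃  Email:
                         ┃  Notify
                         ┃> Admin:
                         ┃  Addres
                         ┃  Active
                         ┃        
                         ┃        
                         ┃        
                         ┃        


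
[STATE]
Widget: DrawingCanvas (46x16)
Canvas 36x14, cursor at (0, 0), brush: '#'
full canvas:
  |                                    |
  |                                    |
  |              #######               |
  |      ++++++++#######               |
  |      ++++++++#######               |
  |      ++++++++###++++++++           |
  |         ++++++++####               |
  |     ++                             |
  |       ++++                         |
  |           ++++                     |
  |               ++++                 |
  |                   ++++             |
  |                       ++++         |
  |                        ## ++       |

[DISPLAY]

+                                             
                                              
              #######                         
      ++++++++#######                         
      ++++++++#######                         
      ++++++++###++++++++                     
         ++++++++####                         
     ++                                       
       ++++                                   
           ++++                               
               ++++                           
                   ++++                       
                       ++++                   
                        ## ++                 
                                              
                                              


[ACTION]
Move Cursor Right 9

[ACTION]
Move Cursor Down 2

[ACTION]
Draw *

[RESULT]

                                              
                                              
         *    #######                         
      ++++++++#######                         
      ++++++++#######                         
      ++++++++###++++++++                     
         ++++++++####                         
     ++                                       
       ++++                                   
           ++++                               
               ++++                           
                   ++++                       
                       ++++                   
                        ## ++                 
                                              
                                              


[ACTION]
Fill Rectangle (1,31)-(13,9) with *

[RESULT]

                                              
         ***********************              
         ***********************              
      +++***********************              
      +++***********************              
      +++***********************              
         ***********************              
     ++  ***********************              
       ++***********************              
         ***********************              
         ***********************              
         ***********************              
         ***********************              
         ***********************              
                                              
                                              


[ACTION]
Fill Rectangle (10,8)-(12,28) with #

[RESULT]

                                              
         ***********************              
         ***********************              
      +++***********************              
      +++***********************              
      +++***********************              
         ***********************              
     ++  ***********************              
       ++***********************              
         ***********************              
        #####################***              
        #####################***              
        #####################***              
         ***********************              
                                              
                                              


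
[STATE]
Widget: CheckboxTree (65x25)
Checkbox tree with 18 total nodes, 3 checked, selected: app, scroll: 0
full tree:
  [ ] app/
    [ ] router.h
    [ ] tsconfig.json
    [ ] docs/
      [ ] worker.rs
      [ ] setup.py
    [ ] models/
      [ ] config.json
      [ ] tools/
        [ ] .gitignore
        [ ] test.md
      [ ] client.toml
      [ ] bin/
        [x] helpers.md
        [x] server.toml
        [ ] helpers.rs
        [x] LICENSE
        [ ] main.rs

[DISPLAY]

>[-] app/                                                        
   [ ] router.h                                                  
   [ ] tsconfig.json                                             
   [ ] docs/                                                     
     [ ] worker.rs                                               
     [ ] setup.py                                                
   [-] models/                                                   
     [ ] config.json                                             
     [ ] tools/                                                  
       [ ] .gitignore                                            
       [ ] test.md                                               
     [ ] client.toml                                             
     [-] bin/                                                    
       [x] helpers.md                                            
       [x] server.toml                                           
       [ ] helpers.rs                                            
       [x] LICENSE                                               
       [ ] main.rs                                               
                                                                 
                                                                 
                                                                 
                                                                 
                                                                 
                                                                 
                                                                 


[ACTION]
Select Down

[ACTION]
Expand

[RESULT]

 [-] app/                                                        
>  [ ] router.h                                                  
   [ ] tsconfig.json                                             
   [ ] docs/                                                     
     [ ] worker.rs                                               
     [ ] setup.py                                                
   [-] models/                                                   
     [ ] config.json                                             
     [ ] tools/                                                  
       [ ] .gitignore                                            
       [ ] test.md                                               
     [ ] client.toml                                             
     [-] bin/                                                    
       [x] helpers.md                                            
       [x] server.toml                                           
       [ ] helpers.rs                                            
       [x] LICENSE                                               
       [ ] main.rs                                               
                                                                 
                                                                 
                                                                 
                                                                 
                                                                 
                                                                 
                                                                 


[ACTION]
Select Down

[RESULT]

 [-] app/                                                        
   [ ] router.h                                                  
>  [ ] tsconfig.json                                             
   [ ] docs/                                                     
     [ ] worker.rs                                               
     [ ] setup.py                                                
   [-] models/                                                   
     [ ] config.json                                             
     [ ] tools/                                                  
       [ ] .gitignore                                            
       [ ] test.md                                               
     [ ] client.toml                                             
     [-] bin/                                                    
       [x] helpers.md                                            
       [x] server.toml                                           
       [ ] helpers.rs                                            
       [x] LICENSE                                               
       [ ] main.rs                                               
                                                                 
                                                                 
                                                                 
                                                                 
                                                                 
                                                                 
                                                                 


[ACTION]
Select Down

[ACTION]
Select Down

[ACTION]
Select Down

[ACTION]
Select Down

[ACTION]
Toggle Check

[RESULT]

 [-] app/                                                        
   [ ] router.h                                                  
   [ ] tsconfig.json                                             
   [ ] docs/                                                     
     [ ] worker.rs                                               
     [ ] setup.py                                                
>  [x] models/                                                   
     [x] config.json                                             
     [x] tools/                                                  
       [x] .gitignore                                            
       [x] test.md                                               
     [x] client.toml                                             
     [x] bin/                                                    
       [x] helpers.md                                            
       [x] server.toml                                           
       [x] helpers.rs                                            
       [x] LICENSE                                               
       [x] main.rs                                               
                                                                 
                                                                 
                                                                 
                                                                 
                                                                 
                                                                 
                                                                 


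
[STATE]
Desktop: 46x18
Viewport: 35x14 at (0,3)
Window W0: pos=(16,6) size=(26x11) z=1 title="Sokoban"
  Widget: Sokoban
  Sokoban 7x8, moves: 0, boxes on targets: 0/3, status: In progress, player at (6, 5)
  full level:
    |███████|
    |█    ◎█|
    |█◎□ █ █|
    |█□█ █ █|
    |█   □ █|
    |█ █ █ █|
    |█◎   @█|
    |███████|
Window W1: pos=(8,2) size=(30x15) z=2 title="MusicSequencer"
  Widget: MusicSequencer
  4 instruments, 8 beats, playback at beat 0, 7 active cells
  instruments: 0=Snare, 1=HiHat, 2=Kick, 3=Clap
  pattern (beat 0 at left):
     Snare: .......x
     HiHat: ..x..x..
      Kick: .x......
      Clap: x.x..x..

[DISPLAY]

        ┃ MusicSequencer           
        ┠──────────────────────────
        ┃      ▼1234567            
        ┃ Snare·······█            
        ┃ HiHat··█··█··            
        ┃  Kick·█······            
        ┃  Clap█·█··█··            
        ┃                          
        ┃                          
        ┃                          
        ┃                          
        ┃                          
        ┃                          
        ┗━━━━━━━━━━━━━━━━━━━━━━━━━━


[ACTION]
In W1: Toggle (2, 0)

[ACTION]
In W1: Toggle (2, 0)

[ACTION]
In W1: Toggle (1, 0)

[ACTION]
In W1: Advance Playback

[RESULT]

        ┃ MusicSequencer           
        ┠──────────────────────────
        ┃      0▼234567            
        ┃ Snare·······█            
        ┃ HiHat█·█··█··            
        ┃  Kick·█······            
        ┃  Clap█·█··█··            
        ┃                          
        ┃                          
        ┃                          
        ┃                          
        ┃                          
        ┃                          
        ┗━━━━━━━━━━━━━━━━━━━━━━━━━━


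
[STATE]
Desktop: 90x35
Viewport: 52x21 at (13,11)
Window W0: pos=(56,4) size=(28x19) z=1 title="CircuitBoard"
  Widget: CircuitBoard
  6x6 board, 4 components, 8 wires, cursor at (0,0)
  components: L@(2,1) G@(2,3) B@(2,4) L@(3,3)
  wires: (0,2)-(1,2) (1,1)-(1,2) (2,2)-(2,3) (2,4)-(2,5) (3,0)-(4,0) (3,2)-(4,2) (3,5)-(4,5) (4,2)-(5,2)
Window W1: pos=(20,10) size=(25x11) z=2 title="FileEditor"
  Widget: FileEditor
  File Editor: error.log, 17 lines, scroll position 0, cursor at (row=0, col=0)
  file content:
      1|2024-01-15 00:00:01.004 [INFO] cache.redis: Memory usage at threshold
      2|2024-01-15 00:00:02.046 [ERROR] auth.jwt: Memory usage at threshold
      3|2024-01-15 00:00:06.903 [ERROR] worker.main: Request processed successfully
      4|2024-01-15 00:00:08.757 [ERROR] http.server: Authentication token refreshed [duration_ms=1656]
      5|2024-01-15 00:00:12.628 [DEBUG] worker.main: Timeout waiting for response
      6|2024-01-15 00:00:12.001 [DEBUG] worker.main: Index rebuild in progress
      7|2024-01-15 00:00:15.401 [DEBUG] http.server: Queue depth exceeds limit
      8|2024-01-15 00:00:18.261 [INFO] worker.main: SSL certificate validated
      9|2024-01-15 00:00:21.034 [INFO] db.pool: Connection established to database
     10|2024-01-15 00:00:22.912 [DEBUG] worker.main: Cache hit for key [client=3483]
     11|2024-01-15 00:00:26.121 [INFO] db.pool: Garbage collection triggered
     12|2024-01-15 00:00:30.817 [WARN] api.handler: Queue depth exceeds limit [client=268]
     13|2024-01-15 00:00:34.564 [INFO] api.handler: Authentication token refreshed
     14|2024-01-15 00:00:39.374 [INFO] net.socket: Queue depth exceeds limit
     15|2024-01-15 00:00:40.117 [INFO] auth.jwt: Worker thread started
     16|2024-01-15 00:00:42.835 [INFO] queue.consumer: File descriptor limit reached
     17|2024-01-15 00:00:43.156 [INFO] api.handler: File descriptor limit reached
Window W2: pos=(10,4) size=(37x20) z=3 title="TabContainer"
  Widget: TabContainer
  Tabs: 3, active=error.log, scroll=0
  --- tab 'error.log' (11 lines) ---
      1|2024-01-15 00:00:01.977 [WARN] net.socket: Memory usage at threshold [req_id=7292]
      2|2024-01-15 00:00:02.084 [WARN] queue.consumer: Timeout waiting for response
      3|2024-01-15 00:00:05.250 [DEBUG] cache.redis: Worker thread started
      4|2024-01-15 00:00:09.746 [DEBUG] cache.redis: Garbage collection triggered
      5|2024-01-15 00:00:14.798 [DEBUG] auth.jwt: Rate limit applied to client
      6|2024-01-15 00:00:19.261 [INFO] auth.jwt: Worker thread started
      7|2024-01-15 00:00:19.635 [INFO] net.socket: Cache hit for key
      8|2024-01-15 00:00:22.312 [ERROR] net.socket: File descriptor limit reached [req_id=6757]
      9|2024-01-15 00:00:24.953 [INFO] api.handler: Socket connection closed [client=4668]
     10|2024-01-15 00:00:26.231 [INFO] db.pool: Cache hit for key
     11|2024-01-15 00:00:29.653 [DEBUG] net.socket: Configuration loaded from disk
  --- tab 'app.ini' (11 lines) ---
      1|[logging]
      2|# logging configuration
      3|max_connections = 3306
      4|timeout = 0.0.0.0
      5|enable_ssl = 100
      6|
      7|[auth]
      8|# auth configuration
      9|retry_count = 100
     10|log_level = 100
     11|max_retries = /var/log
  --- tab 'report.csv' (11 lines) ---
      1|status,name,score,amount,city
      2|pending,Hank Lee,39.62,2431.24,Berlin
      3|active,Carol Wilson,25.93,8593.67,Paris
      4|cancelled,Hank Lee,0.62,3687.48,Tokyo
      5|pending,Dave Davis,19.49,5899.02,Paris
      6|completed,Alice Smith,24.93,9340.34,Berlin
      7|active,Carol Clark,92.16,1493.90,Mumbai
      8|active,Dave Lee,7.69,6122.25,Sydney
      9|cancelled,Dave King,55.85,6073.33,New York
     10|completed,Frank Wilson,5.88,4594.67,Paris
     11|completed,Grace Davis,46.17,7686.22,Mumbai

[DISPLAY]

24-01-15 00:00:05.250 [DEBUG] cac┃         ┃        
24-01-15 00:00:09.746 [DEBUG] cac┃         ┃2       
24-01-15 00:00:14.798 [DEBUG] aut┃         ┃        
24-01-15 00:00:19.261 [INFO] auth┃         ┃3   ·   
24-01-15 00:00:19.635 [INFO] net.┃         ┃    │   
24-01-15 00:00:22.312 [ERROR] net┃         ┃4   ·   
24-01-15 00:00:24.953 [INFO] api.┃         ┃        
24-01-15 00:00:26.231 [INFO] db.p┃         ┃5       
24-01-15 00:00:29.653 [DEBUG] net┃         ┃Cursor: 
                                 ┃         ┃        
                                 ┃         ┃        
                                 ┃         ┗━━━━━━━━
━━━━━━━━━━━━━━━━━━━━━━━━━━━━━━━━━┛                  
                                                    
                                                    
                                                    
                                                    
                                                    
                                                    
                                                    
                                                    


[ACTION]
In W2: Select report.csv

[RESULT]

tive,Carol Wilson,25.93,8593.67,P┃         ┃        
ncelled,Hank Lee,0.62,3687.48,Tok┃         ┃2       
nding,Dave Davis,19.49,5899.02,Pa┃         ┃        
mpleted,Alice Smith,24.93,9340.34┃         ┃3   ·   
tive,Carol Clark,92.16,1493.90,Mu┃         ┃    │   
tive,Dave Lee,7.69,6122.25,Sydney┃         ┃4   ·   
ncelled,Dave King,55.85,6073.33,N┃         ┃        
mpleted,Frank Wilson,5.88,4594.67┃         ┃5       
mpleted,Grace Davis,46.17,7686.22┃         ┃Cursor: 
                                 ┃         ┃        
                                 ┃         ┃        
                                 ┃         ┗━━━━━━━━
━━━━━━━━━━━━━━━━━━━━━━━━━━━━━━━━━┛                  
                                                    
                                                    
                                                    
                                                    
                                                    
                                                    
                                                    
                                                    


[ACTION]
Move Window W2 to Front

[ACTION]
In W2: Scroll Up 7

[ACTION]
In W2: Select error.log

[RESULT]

24-01-15 00:00:05.250 [DEBUG] cac┃         ┃        
24-01-15 00:00:09.746 [DEBUG] cac┃         ┃2       
24-01-15 00:00:14.798 [DEBUG] aut┃         ┃        
24-01-15 00:00:19.261 [INFO] auth┃         ┃3   ·   
24-01-15 00:00:19.635 [INFO] net.┃         ┃    │   
24-01-15 00:00:22.312 [ERROR] net┃         ┃4   ·   
24-01-15 00:00:24.953 [INFO] api.┃         ┃        
24-01-15 00:00:26.231 [INFO] db.p┃         ┃5       
24-01-15 00:00:29.653 [DEBUG] net┃         ┃Cursor: 
                                 ┃         ┃        
                                 ┃         ┃        
                                 ┃         ┗━━━━━━━━
━━━━━━━━━━━━━━━━━━━━━━━━━━━━━━━━━┛                  
                                                    
                                                    
                                                    
                                                    
                                                    
                                                    
                                                    
                                                    
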